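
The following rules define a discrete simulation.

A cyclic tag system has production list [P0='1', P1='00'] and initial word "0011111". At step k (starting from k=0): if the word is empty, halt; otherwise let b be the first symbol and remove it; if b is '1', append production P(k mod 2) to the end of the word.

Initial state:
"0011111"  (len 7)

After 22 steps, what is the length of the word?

0

[0] "0011111"  (len 7)
[1] "011111"  (len 6)
[2] "11111"  (len 5)
[3] "11111"  (len 5)
[4] "111100"  (len 6)
[5] "111001"  (len 6)
[6] "1100100"  (len 7)
[7] "1001001"  (len 7)
[8] "00100100"  (len 8)
[9] "0100100"  (len 7)
[10] "100100"  (len 6)
[11] "001001"  (len 6)
[12] "01001"  (len 5)
[13] "1001"  (len 4)
[14] "00100"  (len 5)
[15] "0100"  (len 4)
[16] "100"  (len 3)
[17] "001"  (len 3)
[18] "01"  (len 2)
[19] "1"  (len 1)
[20] "00"  (len 2)
[21] "0"  (len 1)
[22] (halted — word empty)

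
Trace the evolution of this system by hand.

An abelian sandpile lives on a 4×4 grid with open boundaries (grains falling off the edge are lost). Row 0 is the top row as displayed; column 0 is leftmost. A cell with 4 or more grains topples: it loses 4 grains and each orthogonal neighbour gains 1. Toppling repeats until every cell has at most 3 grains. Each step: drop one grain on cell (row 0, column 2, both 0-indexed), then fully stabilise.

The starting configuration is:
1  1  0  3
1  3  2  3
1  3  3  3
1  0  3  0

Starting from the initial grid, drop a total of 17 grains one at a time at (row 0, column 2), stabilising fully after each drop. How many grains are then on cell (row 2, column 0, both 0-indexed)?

step 0: 1  1  0  3
1  3  2  3
1  3  3  3
1  0  3  0
step 1: 1  1  1  3
1  3  2  3
1  3  3  3
1  0  3  0
step 2: 1  1  2  3
1  3  2  3
1  3  3  3
1  0  3  0
step 3: 1  1  3  3
1  3  2  3
1  3  3  3
1  0  3  0
step 4: 1  3  2  1
2  1  2  2
2  1  3  1
1  2  0  2
step 5: 1  3  3  1
2  1  2  2
2  1  3  1
1  2  0  2
step 6: 2  0  1  2
2  2  3  2
2  1  3  1
1  2  0  2
step 7: 2  0  2  2
2  2  3  2
2  1  3  1
1  2  0  2
step 8: 2  0  3  2
2  2  3  2
2  1  3  1
1  2  0  2
step 9: 2  1  1  3
2  3  1  3
2  2  0  2
1  2  1  2
step 10: 2  1  2  3
2  3  1  3
2  2  0  2
1  2  1  2
step 11: 2  1  3  3
2  3  1  3
2  2  0  2
1  2  1  2
step 12: 2  2  1  1
2  3  3  0
2  2  0  3
1  2  1  2
step 13: 2  2  2  1
2  3  3  0
2  2  0  3
1  2  1  2
step 14: 2  2  3  1
2  3  3  0
2  2  0  3
1  2  1  2
step 15: 3  0  2  2
3  1  1  1
2  3  1  3
1  2  1  2
step 16: 3  0  3  2
3  1  1  1
2  3  1  3
1  2  1  2
step 17: 3  1  0  3
3  1  2  1
2  3  1  3
1  2  1  2

2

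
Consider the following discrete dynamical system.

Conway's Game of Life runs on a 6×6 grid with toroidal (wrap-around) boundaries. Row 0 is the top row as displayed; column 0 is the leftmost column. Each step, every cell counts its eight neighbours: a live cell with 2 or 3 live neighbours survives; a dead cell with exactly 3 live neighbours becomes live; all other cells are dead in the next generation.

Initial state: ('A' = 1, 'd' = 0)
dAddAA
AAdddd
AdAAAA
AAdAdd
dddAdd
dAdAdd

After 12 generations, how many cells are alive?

7

gen 0: dAddAA
AAdddd
AdAAAA
AAdAdd
dddAdd
dAdAdd
gen 1: dAddAA
dddddd
dddAAd
AAdddd
AAdAAd
AddAdd
gen 2: AdddAA
dddAdA
dddddd
AAdddd
dddAAd
dddAdd
gen 3: AddAdA
AddddA
Addddd
dddddd
ddAAAd
dddAdd
gen 4: AddddA
dAddAd
AddddA
dddAdd
ddAAAd
dddddA
gen 5: AdddAA
dAddAd
AdddAA
ddAAdA
ddAAAd
AddAdA
gen 6: dAdAdd
dAdAdd
AAAddd
AAAddd
AAdddd
AAAddd
gen 7: dddAdd
dddAdd
dddAdd
dddddA
dddddA
dddddd
gen 8: dddddd
ddAAAd
ddddAd
ddddAd
dddddd
dddddd
gen 9: dddAdd
dddAAd
ddddAA
dddddd
dddddd
dddddd
gen 10: dddAAd
dddAdA
dddAAA
dddddd
dddddd
dddddd
gen 11: dddAAd
ddAddA
dddAdA
ddddAd
dddddd
dddddd
gen 12: dddAAd
ddAddA
dddAdA
ddddAd
dddddd
dddddd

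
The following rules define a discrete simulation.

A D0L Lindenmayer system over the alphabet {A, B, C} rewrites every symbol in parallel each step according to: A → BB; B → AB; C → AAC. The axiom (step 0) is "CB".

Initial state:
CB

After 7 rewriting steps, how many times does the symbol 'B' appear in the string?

253

0) CB
1) AACAB
2) BBBBAACBBAB
3) ABABABABBBBBAACABABBBAB
4) BBABBBABBBABBBABABABABABBBBBAACBBABBBABABABBBAB
5) ABABBBABABABBBABABABBBABABABBBABBBABBBABBBABBBABABABABABBBBBAACABABBBABABABBBABBBABBBABABABBBAB
6) BBABBBABABABBBABBBABBBABABABBBABBBABBBABABABBBABBBABBBABAB…ABABABBBABBBABBBABABABBBABABABBBABABABBBABBBABBBABABABBBAB  (len 191)
7) ABABBBABABABBBABBBABBBABABABBBABABABBBABABABBBABBBABBBABAB…ABABABBBABBBABBBABABABBBABABABBBABABABBBABBBABBBABABABBBAB  (len 383)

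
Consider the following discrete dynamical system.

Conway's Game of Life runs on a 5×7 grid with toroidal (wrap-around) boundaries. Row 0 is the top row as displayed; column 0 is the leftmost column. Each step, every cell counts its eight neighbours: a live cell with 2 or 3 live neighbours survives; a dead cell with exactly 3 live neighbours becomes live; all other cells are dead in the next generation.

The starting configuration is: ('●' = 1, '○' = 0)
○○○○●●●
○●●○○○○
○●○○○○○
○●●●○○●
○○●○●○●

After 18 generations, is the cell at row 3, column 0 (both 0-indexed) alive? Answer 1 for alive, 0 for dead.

0) ○○○○●●●
○●●○○○○
○●○○○○○
○●●●○○●
○○●○●○●
1) ●●●○●○●
●●●○○●○
○○○●○○○
○●○●○●○
○●●○●○●
2) ○○○○●○○
○○○○●●○
●○○●○○●
●●○●○●○
○○○○●○●
3) ○○○●●○○
○○○●●●●
●●●●○○○
○●●●○●○
●○○●●○●
4) ●○●○○○○
●●○○○●●
●○○○○○○
○○○○○●○
●●○○○○●
5) ○○●○○●○
○○○○○○○
●●○○○●○
○●○○○○○
●●○○○○●
6) ●●○○○○●
○●○○○○●
●●○○○○○
○○●○○○○
●●●○○○●
7) ○○○○○●○
○○●○○○●
●●●○○○○
○○●○○○●
○○●○○○●
8) ○○○○○●●
●○●○○○●
●○●●○○●
○○●●○○●
○○○○○●●
9) ○○○○○○○
○○●●○○○
○○○○○●○
○●●●●○○
●○○○●○○
10) ○○○●○○○
○○○○○○○
○●○○○○○
○●●●●●○
○●●○●○○
11) ○○●●○○○
○○○○○○○
○●○●●○○
●○○○●●○
○●○○○●○
12) ○○●○○○○
○○○○●○○
○○○●●●○
●●●●○●●
○●●●○●●
13) ○●●○●●○
○○○○●●○
●●○○○○○
○○○○○○○
○○○○○●○
14) ○○○●○○●
●○●●●●●
○○○○○○○
○○○○○○○
○○○○●●○
15) ●○●○○○○
●○●●●●●
○○○●●●●
○○○○○○○
○○○○●●○
16) ●○●○○○○
●○●○○○○
●○●○○○○
○○○●○○●
○○○○○○○
17) ○○○○○○○
●○●●○○●
●○●●○○●
○○○○○○○
○○○○○○○
18) ○○○○○○○
●○●●○○●
●○●●○○●
○○○○○○○
○○○○○○○

0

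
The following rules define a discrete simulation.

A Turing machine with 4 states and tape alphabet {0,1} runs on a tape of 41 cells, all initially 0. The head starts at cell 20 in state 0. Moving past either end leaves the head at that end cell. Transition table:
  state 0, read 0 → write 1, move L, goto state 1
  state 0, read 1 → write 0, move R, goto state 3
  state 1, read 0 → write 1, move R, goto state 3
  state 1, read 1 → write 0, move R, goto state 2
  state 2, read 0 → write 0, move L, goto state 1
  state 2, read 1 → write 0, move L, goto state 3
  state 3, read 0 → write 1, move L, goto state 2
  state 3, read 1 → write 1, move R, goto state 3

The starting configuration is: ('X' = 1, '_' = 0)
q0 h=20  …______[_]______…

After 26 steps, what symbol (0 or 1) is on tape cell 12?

1

0) q0 h=20  …______[_]______…
1) q1 h=19  …______[_]X_____…
2) q3 h=20  …_____X[X]______…
3) q3 h=21  …____XX[_]______…
4) q2 h=20  …_____X[X]X_____…
5) q3 h=19  …______[X]_X____…
6) q3 h=20  …_____X[_]X_____…
7) q2 h=19  …______[X]XX____…
8) q3 h=18  …______[_]_XX___…
9) q2 h=17  …______[_]X_XX__…
10) q1 h=16  …______[_]_X_XX_…
11) q3 h=17  …_____X[_]X_XX__…
12) q2 h=16  …______[X]XX_XX_…
13) q3 h=15  …______[_]_XX_XX…
14) q2 h=14  …______[_]X_XX_X…
15) q1 h=13  …______[_]_X_XX_…
16) q3 h=14  …_____X[_]X_XX_X…
17) q2 h=13  …______[X]XX_XX_…
18) q3 h=12  …______[_]_XX_XX…
19) q2 h=11  …______[_]X_XX_X…
20) q1 h=10  …______[_]_X_XX_…
21) q3 h=11  …_____X[_]X_XX_X…
22) q2 h=10  …______[X]XX_XX_…
23) q3 h= 9  …______[_]_XX_XX…
24) q2 h= 8  …______[_]X_XX_X…
25) q1 h= 7  …______[_]_X_XX_…
26) q3 h= 8  …_____X[_]X_XX_X…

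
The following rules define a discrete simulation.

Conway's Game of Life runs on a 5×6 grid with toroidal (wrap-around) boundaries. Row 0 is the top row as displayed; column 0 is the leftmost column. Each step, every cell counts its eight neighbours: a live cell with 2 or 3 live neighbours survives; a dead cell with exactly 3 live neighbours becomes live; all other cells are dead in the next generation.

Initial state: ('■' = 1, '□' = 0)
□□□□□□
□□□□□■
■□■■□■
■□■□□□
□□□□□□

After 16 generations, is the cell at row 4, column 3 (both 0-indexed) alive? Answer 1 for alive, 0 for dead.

t=0: □□□□□□
□□□□□■
■□■■□■
■□■□□□
□□□□□□
t=1: □□□□□□
■□□□■■
■□■■■■
■□■■□■
□□□□□□
t=2: □□□□□■
■■□□□□
□□■□□□
■□■□□□
□□□□□□
t=3: ■□□□□□
■■□□□□
■□■□□□
□■□□□□
□□□□□□
t=4: ■■□□□□
■□□□□■
■□■□□□
□■□□□□
□□□□□□
t=5: ■■□□□■
□□□□□■
■□□□□■
□■□□□□
■■□□□□
t=6: □■□□□■
□■□□■□
■□□□□■
□■□□□■
□□■□□■
t=7: □■■□■■
□■□□■□
□■□□■■
□■□□■■
□■■□■■
t=8: □□□□□□
□■□□□□
□■■■□□
□■□□□□
□□□□□□
t=9: □□□□□□
□■□□□□
■■□□□□
□■□□□□
□□□□□□
t=10: □□□□□□
■■□□□□
■■■□□□
■■□□□□
□□□□□□
t=11: □□□□□□
■□■□□□
□□■□□■
■□■□□□
□□□□□□
t=12: □□□□□□
□■□□□□
■□■■□■
□■□□□□
□□□□□□
t=13: □□□□□□
■■■□□□
■□■□□□
■■■□□□
□□□□□□
t=14: □■□□□□
■□■□□□
□□□■□■
■□■□□□
□■□□□□
t=15: ■■■□□□
■■■□□□
■□■■□■
■■■□□□
■■■□□□
t=16: □□□■□■
□□□□□□
□□□■□■
□□□□□□
□□□■□■

1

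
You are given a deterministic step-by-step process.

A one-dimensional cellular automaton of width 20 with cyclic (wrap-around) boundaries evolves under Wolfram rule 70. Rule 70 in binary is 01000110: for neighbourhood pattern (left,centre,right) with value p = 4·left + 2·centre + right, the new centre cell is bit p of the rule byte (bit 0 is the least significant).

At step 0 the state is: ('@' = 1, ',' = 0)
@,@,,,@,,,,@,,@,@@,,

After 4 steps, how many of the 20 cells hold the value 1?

9

gen 0: @,@,,,@,,,,@,,@,@@,,
gen 1: @,@,,@@,,,@@,@@,,@,@
gen 2: @,@,@,@,,@,@,,@,@@,,
gen 3: @,@,@,@,@@,@,@@,,@,@
gen 4: @,@,@,@,,@,@,,@,@@,,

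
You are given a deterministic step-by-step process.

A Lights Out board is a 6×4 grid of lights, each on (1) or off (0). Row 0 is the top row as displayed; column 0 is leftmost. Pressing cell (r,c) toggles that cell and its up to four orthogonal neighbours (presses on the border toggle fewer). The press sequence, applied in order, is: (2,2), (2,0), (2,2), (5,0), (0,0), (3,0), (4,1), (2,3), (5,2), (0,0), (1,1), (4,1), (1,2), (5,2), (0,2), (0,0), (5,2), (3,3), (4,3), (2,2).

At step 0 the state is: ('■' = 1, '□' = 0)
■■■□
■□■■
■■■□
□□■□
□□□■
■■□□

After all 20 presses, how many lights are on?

gen 0: ■■■□
■□■■
■■■□
□□■□
□□□■
■■□□
gen 1: ■■■□
■□□■
■□□■
□□□□
□□□■
■■□□
gen 2: ■■■□
□□□■
□■□■
■□□□
□□□■
■■□□
gen 3: ■■■□
□□■■
□□■□
■□■□
□□□■
■■□□
gen 4: ■■■□
□□■■
□□■□
■□■□
■□□■
□□□□
gen 5: □□■□
■□■■
□□■□
■□■□
■□□■
□□□□
gen 6: □□■□
■□■■
■□■□
□■■□
□□□■
□□□□
gen 7: □□■□
■□■■
■□■□
□□■□
■■■■
□■□□
gen 8: □□■□
■□■□
■□□■
□□■■
■■■■
□■□□
gen 9: □□■□
■□■□
■□□■
□□■■
■■□■
□□■■
gen 10: ■■■□
□□■□
■□□■
□□■■
■■□■
□□■■
gen 11: ■□■□
■■□□
■■□■
□□■■
■■□■
□□■■
gen 12: ■□■□
■■□□
■■□■
□■■■
□□■■
□■■■
gen 13: ■□□□
■□■■
■■■■
□■■■
□□■■
□■■■
gen 14: ■□□□
■□■■
■■■■
□■■■
□□□■
□□□□
gen 15: ■■■■
■□□■
■■■■
□■■■
□□□■
□□□□
gen 16: □□■■
□□□■
■■■■
□■■■
□□□■
□□□□
gen 17: □□■■
□□□■
■■■■
□■■■
□□■■
□■■■
gen 18: □□■■
□□□■
■■■□
□■□□
□□■□
□■■■
gen 19: □□■■
□□□■
■■■□
□■□■
□□□■
□■■□
gen 20: □□■■
□□■■
■□□■
□■■■
□□□■
□■■□

12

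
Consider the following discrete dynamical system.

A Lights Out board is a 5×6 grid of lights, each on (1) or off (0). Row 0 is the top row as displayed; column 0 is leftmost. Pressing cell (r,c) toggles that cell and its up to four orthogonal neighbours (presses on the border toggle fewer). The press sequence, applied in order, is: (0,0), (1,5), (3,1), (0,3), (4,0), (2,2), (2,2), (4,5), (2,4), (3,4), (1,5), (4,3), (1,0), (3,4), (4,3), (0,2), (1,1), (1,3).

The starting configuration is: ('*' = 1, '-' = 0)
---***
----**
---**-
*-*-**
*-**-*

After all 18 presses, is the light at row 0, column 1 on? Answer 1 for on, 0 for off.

step 0: ---***
----**
---**-
*-*-**
*-**-*
step 1: **-***
*---**
---**-
*-*-**
*-**-*
step 2: **-**-
*-----
---***
*-*-**
*-**-*
step 3: **-**-
*-----
-*-***
-*--**
****-*
step 4: ***---
*--*--
-*-***
-*--**
****-*
step 5: ***---
*--*--
-*-***
**--**
--**-*
step 6: ***---
*-**--
--*-**
***-**
--**-*
step 7: ***---
*--*--
-*-***
**--**
--**-*
step 8: ***---
*--*--
-*-***
**--*-
--***-
step 9: ***---
*--**-
-*----
**----
--***-
step 10: ***---
*--**-
-*--*-
**-***
--**--
step 11: ***--*
*--*-*
-*--**
**-***
--**--
step 12: ***--*
*--*-*
-*--**
**--**
----*-
step 13: -**--*
-*-*-*
**--**
**--**
----*-
step 14: -**--*
-*-*-*
**---*
**-*--
------
step 15: -**--*
-*-*-*
**---*
**----
--***-
step 16: ---*-*
-***-*
**---*
**----
--***-
step 17: -*-*-*
*--*-*
*----*
**----
--***-
step 18: -*---*
*-*-**
*--*-*
**----
--***-

1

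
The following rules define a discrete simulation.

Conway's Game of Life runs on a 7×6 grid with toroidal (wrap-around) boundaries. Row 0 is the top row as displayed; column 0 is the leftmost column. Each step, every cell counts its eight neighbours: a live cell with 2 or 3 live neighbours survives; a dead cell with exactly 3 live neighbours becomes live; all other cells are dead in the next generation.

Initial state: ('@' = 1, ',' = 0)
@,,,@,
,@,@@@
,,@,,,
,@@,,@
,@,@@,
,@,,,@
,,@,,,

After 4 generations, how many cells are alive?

2

[0] @,,,@,
,@,@@@
,,@,,,
,@@,,@
,@,@@,
,@,,,@
,,@,,,
[1] @@@,@,
@@@@@@
,,,,,@
@@,,@,
,@,@@@
@@,@@,
@@,,,@
[2] ,,,,,,
,,,,,,
,,,,,,
,@@@,,
,,,,,,
,,,@,,
,,,,,,
[3] ,,,,,,
,,,,,,
,,@,,,
,,@,,,
,,,@,,
,,,,,,
,,,,,,
[4] ,,,,,,
,,,,,,
,,,,,,
,,@@,,
,,,,,,
,,,,,,
,,,,,,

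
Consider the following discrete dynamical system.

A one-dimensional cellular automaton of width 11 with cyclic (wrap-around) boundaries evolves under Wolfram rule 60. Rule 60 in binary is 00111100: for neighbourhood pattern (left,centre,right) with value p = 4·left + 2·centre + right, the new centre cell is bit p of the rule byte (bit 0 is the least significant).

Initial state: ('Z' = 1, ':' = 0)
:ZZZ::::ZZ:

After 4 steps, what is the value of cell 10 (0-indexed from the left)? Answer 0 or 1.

0

[0] :ZZZ::::ZZ:
[1] :Z::Z:::Z:Z
[2] ZZZ:ZZ::ZZZ
[3] :::ZZ:Z:Z::
[4] :::Z:ZZZZZ:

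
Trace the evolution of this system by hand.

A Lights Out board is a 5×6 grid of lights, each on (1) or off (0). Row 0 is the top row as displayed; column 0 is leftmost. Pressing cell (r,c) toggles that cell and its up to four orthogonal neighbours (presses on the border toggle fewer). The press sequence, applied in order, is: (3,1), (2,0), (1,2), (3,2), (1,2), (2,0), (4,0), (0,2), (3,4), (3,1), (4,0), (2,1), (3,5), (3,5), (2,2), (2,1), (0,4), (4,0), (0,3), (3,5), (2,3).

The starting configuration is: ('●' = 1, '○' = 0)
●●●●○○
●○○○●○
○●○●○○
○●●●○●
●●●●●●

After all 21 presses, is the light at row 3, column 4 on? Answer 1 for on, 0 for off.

0) ●●●●○○
●○○○●○
○●○●○○
○●●●○●
●●●●●●
1) ●●●●○○
●○○○●○
○○○●○○
●○○●○●
●○●●●●
2) ●●●●○○
○○○○●○
●●○●○○
○○○●○●
●○●●●●
3) ●●○●○○
○●●●●○
●●●●○○
○○○●○●
●○●●●●
4) ●●○●○○
○●●●●○
●●○●○○
○●●○○●
●○○●●●
5) ●●●●○○
○○○○●○
●●●●○○
○●●○○●
●○○●●●
6) ●●●●○○
●○○○●○
○○●●○○
●●●○○●
●○○●●●
7) ●●●●○○
●○○○●○
○○●●○○
○●●○○●
○●○●●●
8) ●○○○○○
●○●○●○
○○●●○○
○●●○○●
○●○●●●
9) ●○○○○○
●○●○●○
○○●●●○
○●●●●○
○●○●○●
10) ●○○○○○
●○●○●○
○●●●●○
●○○●●○
○○○●○●
11) ●○○○○○
●○●○●○
○●●●●○
○○○●●○
●●○●○●
12) ●○○○○○
●●●○●○
●○○●●○
○●○●●○
●●○●○●
13) ●○○○○○
●●●○●○
●○○●●●
○●○●○●
●●○●○○
14) ●○○○○○
●●●○●○
●○○●●○
○●○●●○
●●○●○●
15) ●○○○○○
●●○○●○
●●●○●○
○●●●●○
●●○●○●
16) ●○○○○○
●○○○●○
○○○○●○
○○●●●○
●●○●○●
17) ●○○●●●
●○○○○○
○○○○●○
○○●●●○
●●○●○●
18) ●○○●●●
●○○○○○
○○○○●○
●○●●●○
○○○●○●
19) ●○●○○●
●○○●○○
○○○○●○
●○●●●○
○○○●○●
20) ●○●○○●
●○○●○○
○○○○●●
●○●●○●
○○○●○○
21) ●○●○○●
●○○○○○
○○●●○●
●○●○○●
○○○●○○

0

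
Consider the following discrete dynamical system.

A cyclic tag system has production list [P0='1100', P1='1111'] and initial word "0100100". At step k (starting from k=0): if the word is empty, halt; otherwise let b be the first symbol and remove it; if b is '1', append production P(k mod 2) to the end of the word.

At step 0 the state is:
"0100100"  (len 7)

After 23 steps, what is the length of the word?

40

k=0  "0100100"  (len 7)
k=1  "100100"  (len 6)
k=2  "001001111"  (len 9)
k=3  "01001111"  (len 8)
k=4  "1001111"  (len 7)
k=5  "0011111100"  (len 10)
k=6  "011111100"  (len 9)
k=7  "11111100"  (len 8)
k=8  "11111001111"  (len 11)
k=9  "11110011111100"  (len 14)
k=10  "11100111111001111"  (len 17)
k=11  "11001111110011111100"  (len 20)
k=12  "10011111100111111001111"  (len 23)
k=13  "00111111001111110011111100"  (len 26)
k=14  "0111111001111110011111100"  (len 25)
k=15  "111111001111110011111100"  (len 24)
k=16  "111110011111100111111001111"  (len 27)
k=17  "111100111111001111110011111100"  (len 30)
k=18  "111001111110011111100111111001111"  (len 33)
k=19  "110011111100111111001111110011111100"  (len 36)
k=20  "100111111001111110011111100111111001111"  (len 39)
k=21  "001111110011111100111111001111110011111100"  (len 42)
k=22  "01111110011111100111111001111110011111100"  (len 41)
k=23  "1111110011111100111111001111110011111100"  (len 40)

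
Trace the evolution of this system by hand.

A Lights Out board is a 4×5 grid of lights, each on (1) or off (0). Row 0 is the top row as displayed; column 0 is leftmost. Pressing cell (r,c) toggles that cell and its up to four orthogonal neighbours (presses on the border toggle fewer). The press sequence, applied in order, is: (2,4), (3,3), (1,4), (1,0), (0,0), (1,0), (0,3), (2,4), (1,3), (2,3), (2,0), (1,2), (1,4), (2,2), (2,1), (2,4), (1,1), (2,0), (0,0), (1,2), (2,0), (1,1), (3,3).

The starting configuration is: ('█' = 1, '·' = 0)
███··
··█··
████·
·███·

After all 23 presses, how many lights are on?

0) ███··
··█··
████·
·███·
1) ███··
··█·█
███·█
·████
2) ███··
··█·█
█████
·█···
3) ███·█
··██·
████·
·█···
4) ·██·█
████·
·███·
·█···
5) █·█·█
·███·
·███·
·█···
6) ··█·█
█·██·
████·
·█···
7) ···█·
█·█··
████·
·█···
8) ···█·
█·█·█
███·█
·█··█
9) ·····
█··█·
█████
·█··█
10) ·····
█····
██···
·█·██
11) ·····
·····
·····
██·██
12) ··█··
·███·
··█··
██·██
13) ··█·█
·██·█
··█·█
██·██
14) ··█·█
·█··█
·█·██
█████
15) ··█·█
····█
█·███
█·███
16) ··█·█
·····
█·█··
█·██·
17) ·██·█
███··
███··
█·██·
18) ·██·█
·██··
··█··
··██·
19) █·█·█
███··
··█··
··██·
20) █···█
█··█·
·····
··██·
21) █···█
···█·
██···
█·██·
22) ██··█
████·
█····
█·██·
23) ██··█
████·
█··█·
█···█

11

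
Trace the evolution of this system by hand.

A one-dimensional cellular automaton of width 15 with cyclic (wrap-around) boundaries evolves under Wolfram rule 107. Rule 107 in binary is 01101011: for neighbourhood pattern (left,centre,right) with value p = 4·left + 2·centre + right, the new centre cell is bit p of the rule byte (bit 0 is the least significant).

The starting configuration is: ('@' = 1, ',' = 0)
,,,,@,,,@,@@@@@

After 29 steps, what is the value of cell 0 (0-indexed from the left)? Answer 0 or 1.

gen 0: ,,,,@,,,@,@@@@@
gen 1: ,@@@,,@@,@@,,,@
gen 2: @@,@,@@@@@@,@@,
gen 3: @@@,@@,,,,@@@@@
gen 4: ,,@@@@,@@@@,,,,
gen 5: @@@,,@@@,,@,@@@
gen 6: ,,@,@@,@,@,@@,,
gen 7: @@,@@@@,@,@@@,@
gen 8: ,@@@,,@@,@@,@@@
gen 9: @@,@,@@@@@@@@,@
gen 10: ,@@,@@,,,,,,@@@
gen 11: @@@@@@,@@@@@@,@
gen 12: ,,,,,@@@,,,,@@@
gen 13: ,@@@@@,@,@@@@,@
gen 14: @@,,,@@,@@,,@@,
gen 15: @@,@@@@@@@,@@@@
gen 16: ,@@@,,,,,@@@,,,
gen 17: @@,@,@@@@@,@,@@
gen 18: ,@@,@@,,,@@,@@,
gen 19: @@@@@@,@@@@@@@,
gen 20: @,,,,@@@,,,,,@@
gen 21: @,@@@@,@,@@@@@,
gen 22: ,@@,,@@,@@,,,@@
gen 23: @@@,@@@@@@,@@@@
gen 24: ,,@@@,,,,@@@,,,
gen 25: @@@,@,@@@@,@,@@
gen 26: ,,@@,@@,,@@,@@,
gen 27: @@@@@@@,@@@@@@,
gen 28: @,,,,,@@@,,,,@@
gen 29: @,@@@@@,@,@@@@,

1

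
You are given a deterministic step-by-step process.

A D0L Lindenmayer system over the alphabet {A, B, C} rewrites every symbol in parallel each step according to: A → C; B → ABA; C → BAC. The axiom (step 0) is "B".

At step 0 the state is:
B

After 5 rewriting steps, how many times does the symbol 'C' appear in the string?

k=0  B
k=1  ABA
k=2  CABAC
k=3  BACCABACBAC
k=4  ABACBACBACCABACBACABACBAC
k=5  CABACBACABACBACABACBACBACCABACBACABACBACCABACBACABACBAC

18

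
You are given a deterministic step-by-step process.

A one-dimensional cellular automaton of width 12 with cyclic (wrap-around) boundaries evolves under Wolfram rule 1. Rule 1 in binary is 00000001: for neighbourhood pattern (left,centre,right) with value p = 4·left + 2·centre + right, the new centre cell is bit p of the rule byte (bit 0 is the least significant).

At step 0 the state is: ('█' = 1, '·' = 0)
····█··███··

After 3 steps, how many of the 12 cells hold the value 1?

[0] ····█··███··
[1] ███········█
[2] ····██████··
[3] ███········█

4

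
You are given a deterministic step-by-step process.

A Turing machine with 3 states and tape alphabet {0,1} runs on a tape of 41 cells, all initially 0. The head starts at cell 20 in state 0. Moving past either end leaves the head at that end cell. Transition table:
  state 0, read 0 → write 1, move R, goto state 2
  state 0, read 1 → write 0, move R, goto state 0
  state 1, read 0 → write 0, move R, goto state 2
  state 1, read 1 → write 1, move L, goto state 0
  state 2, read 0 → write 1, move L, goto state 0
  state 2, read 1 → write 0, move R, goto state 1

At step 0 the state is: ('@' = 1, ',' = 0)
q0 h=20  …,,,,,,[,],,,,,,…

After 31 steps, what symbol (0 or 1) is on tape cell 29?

0) q0 h=20  …,,,,,,[,],,,,,,…
1) q2 h=21  …,,,,,@[,],,,,,,…
2) q0 h=20  …,,,,,,[@]@,,,,,…
3) q0 h=21  …,,,,,,[@],,,,,,…
4) q0 h=22  …,,,,,,[,],,,,,,…
5) q2 h=23  …,,,,,@[,],,,,,,…
6) q0 h=22  …,,,,,,[@]@,,,,,…
7) q0 h=23  …,,,,,,[@],,,,,,…
8) q0 h=24  …,,,,,,[,],,,,,,…
9) q2 h=25  …,,,,,@[,],,,,,,…
10) q0 h=24  …,,,,,,[@]@,,,,,…
11) q0 h=25  …,,,,,,[@],,,,,,…
12) q0 h=26  …,,,,,,[,],,,,,,…
13) q2 h=27  …,,,,,@[,],,,,,,…
14) q0 h=26  …,,,,,,[@]@,,,,,…
15) q0 h=27  …,,,,,,[@],,,,,,…
16) q0 h=28  …,,,,,,[,],,,,,,…
17) q2 h=29  …,,,,,@[,],,,,,,…
18) q0 h=28  …,,,,,,[@]@,,,,,…
19) q0 h=29  …,,,,,,[@],,,,,,…
20) q0 h=30  …,,,,,,[,],,,,,,…
21) q2 h=31  …,,,,,@[,],,,,,,…
22) q0 h=30  …,,,,,,[@]@,,,,,…
23) q0 h=31  …,,,,,,[@],,,,,,…
24) q0 h=32  …,,,,,,[,],,,,,,…
25) q2 h=33  …,,,,,@[,],,,,,,…
26) q0 h=32  …,,,,,,[@]@,,,,,…
27) q0 h=33  …,,,,,,[@],,,,,,…
28) q0 h=34  …,,,,,,[,],,,,,,|
29) q2 h=35  …,,,,,@[,],,,,,|
30) q0 h=34  …,,,,,,[@]@,,,,,|
31) q0 h=35  …,,,,,,[@],,,,,|

0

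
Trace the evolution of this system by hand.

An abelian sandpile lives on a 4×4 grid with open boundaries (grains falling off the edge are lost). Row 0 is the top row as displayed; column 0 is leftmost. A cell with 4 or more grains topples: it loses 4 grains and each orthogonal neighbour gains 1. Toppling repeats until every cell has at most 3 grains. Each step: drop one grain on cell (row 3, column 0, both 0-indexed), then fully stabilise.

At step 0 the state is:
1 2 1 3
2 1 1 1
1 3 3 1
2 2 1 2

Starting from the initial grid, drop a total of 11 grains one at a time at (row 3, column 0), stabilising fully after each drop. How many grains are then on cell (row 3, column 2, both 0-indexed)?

3

gen 0: 1 2 1 3
2 1 1 1
1 3 3 1
2 2 1 2
gen 1: 1 2 1 3
2 1 1 1
1 3 3 1
3 2 1 2
gen 2: 1 2 1 3
2 1 1 1
2 3 3 1
0 3 1 2
gen 3: 1 2 1 3
2 1 1 1
2 3 3 1
1 3 1 2
gen 4: 1 2 1 3
2 1 1 1
2 3 3 1
2 3 1 2
gen 5: 1 2 1 3
2 1 1 1
2 3 3 1
3 3 1 2
gen 6: 1 2 1 3
3 2 2 1
0 2 0 2
2 1 3 2
gen 7: 1 2 1 3
3 2 2 1
0 2 0 2
3 1 3 2
gen 8: 1 2 1 3
3 2 2 1
1 2 0 2
0 2 3 2
gen 9: 1 2 1 3
3 2 2 1
1 2 0 2
1 2 3 2
gen 10: 1 2 1 3
3 2 2 1
1 2 0 2
2 2 3 2
gen 11: 1 2 1 3
3 2 2 1
1 2 0 2
3 2 3 2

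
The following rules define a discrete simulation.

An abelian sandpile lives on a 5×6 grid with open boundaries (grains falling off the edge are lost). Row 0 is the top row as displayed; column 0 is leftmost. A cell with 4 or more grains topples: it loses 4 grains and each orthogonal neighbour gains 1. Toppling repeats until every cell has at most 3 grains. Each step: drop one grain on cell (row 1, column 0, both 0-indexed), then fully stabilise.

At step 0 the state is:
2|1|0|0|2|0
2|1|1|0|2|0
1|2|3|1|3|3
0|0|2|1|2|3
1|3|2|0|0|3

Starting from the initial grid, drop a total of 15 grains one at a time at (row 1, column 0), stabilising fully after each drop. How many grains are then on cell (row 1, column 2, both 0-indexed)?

[0] 2|1|0|0|2|0
2|1|1|0|2|0
1|2|3|1|3|3
0|0|2|1|2|3
1|3|2|0|0|3
[1] 2|1|0|0|2|0
3|1|1|0|2|0
1|2|3|1|3|3
0|0|2|1|2|3
1|3|2|0|0|3
[2] 3|1|0|0|2|0
0|2|1|0|2|0
2|2|3|1|3|3
0|0|2|1|2|3
1|3|2|0|0|3
[3] 3|1|0|0|2|0
1|2|1|0|2|0
2|2|3|1|3|3
0|0|2|1|2|3
1|3|2|0|0|3
[4] 3|1|0|0|2|0
2|2|1|0|2|0
2|2|3|1|3|3
0|0|2|1|2|3
1|3|2|0|0|3
[5] 3|1|0|0|2|0
3|2|1|0|2|0
2|2|3|1|3|3
0|0|2|1|2|3
1|3|2|0|0|3
[6] 0|2|0|0|2|0
1|3|1|0|2|0
3|2|3|1|3|3
0|0|2|1|2|3
1|3|2|0|0|3
[7] 0|2|0|0|2|0
2|3|1|0|2|0
3|2|3|1|3|3
0|0|2|1|2|3
1|3|2|0|0|3
[8] 0|2|0|0|2|0
3|3|1|0|2|0
3|2|3|1|3|3
0|0|2|1|2|3
1|3|2|0|0|3
[9] 1|3|0|0|2|0
2|1|3|0|2|0
1|1|0|2|3|3
1|1|3|1|2|3
1|3|2|0|0|3
[10] 1|3|0|0|2|0
3|1|3|0|2|0
1|1|0|2|3|3
1|1|3|1|2|3
1|3|2|0|0|3
[11] 2|3|0|0|2|0
0|2|3|0|2|0
2|1|0|2|3|3
1|1|3|1|2|3
1|3|2|0|0|3
[12] 2|3|0|0|2|0
1|2|3|0|2|0
2|1|0|2|3|3
1|1|3|1|2|3
1|3|2|0|0|3
[13] 2|3|0|0|2|0
2|2|3|0|2|0
2|1|0|2|3|3
1|1|3|1|2|3
1|3|2|0|0|3
[14] 2|3|0|0|2|0
3|2|3|0|2|0
2|1|0|2|3|3
1|1|3|1|2|3
1|3|2|0|0|3
[15] 3|3|0|0|2|0
0|3|3|0|2|0
3|1|0|2|3|3
1|1|3|1|2|3
1|3|2|0|0|3

3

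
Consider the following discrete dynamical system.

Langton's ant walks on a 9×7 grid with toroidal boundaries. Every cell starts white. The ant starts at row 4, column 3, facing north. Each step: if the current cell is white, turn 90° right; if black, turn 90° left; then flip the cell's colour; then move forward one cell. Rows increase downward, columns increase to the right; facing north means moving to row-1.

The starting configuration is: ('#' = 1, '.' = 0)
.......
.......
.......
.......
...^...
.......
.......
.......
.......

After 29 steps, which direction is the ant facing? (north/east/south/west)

[0] .......
.......
.......
.......
...^...
.......
.......
.......
.......
[1] .......
.......
.......
.......
...#>..
.......
.......
.......
.......
[2] .......
.......
.......
.......
...##..
....v..
.......
.......
.......
[3] .......
.......
.......
.......
...##..
...<#..
.......
.......
.......
[4] .......
.......
.......
.......
...^#..
...##..
.......
.......
.......
[5] .......
.......
.......
.......
..<.#..
...##..
.......
.......
.......
[6] .......
.......
.......
..^....
..#.#..
...##..
.......
.......
.......
[7] .......
.......
.......
..#>...
..#.#..
...##..
.......
.......
.......
[8] .......
.......
.......
..##...
..#v#..
...##..
.......
.......
.......
[9] .......
.......
.......
..##...
..<##..
...##..
.......
.......
.......
[10] .......
.......
.......
..##...
...##..
..v##..
.......
.......
.......
[11] .......
.......
.......
..##...
...##..
.<###..
.......
.......
.......
[12] .......
.......
.......
..##...
.^.##..
.####..
.......
.......
.......
[13] .......
.......
.......
..##...
.#>##..
.####..
.......
.......
.......
[14] .......
.......
.......
..##...
.####..
.#v##..
.......
.......
.......
[15] .......
.......
.......
..##...
.####..
.#.>#..
.......
.......
.......
[16] .......
.......
.......
..##...
.##^#..
.#..#..
.......
.......
.......
[17] .......
.......
.......
..##...
.#<.#..
.#..#..
.......
.......
.......
[18] .......
.......
.......
..##...
.#..#..
.#v.#..
.......
.......
.......
[19] .......
.......
.......
..##...
.#..#..
.<#.#..
.......
.......
.......
[20] .......
.......
.......
..##...
.#..#..
..#.#..
.v.....
.......
.......
[21] .......
.......
.......
..##...
.#..#..
..#.#..
<#.....
.......
.......
[22] .......
.......
.......
..##...
.#..#..
^.#.#..
##.....
.......
.......
[23] .......
.......
.......
..##...
.#..#..
#>#.#..
##.....
.......
.......
[24] .......
.......
.......
..##...
.#..#..
###.#..
#v.....
.......
.......
[25] .......
.......
.......
..##...
.#..#..
###.#..
#.>....
.......
.......
[26] .......
.......
.......
..##...
.#..#..
###.#..
#.#....
..v....
.......
[27] .......
.......
.......
..##...
.#..#..
###.#..
#.#....
.<#....
.......
[28] .......
.......
.......
..##...
.#..#..
###.#..
#^#....
.##....
.......
[29] .......
.......
.......
..##...
.#..#..
###.#..
##>....
.##....
.......

east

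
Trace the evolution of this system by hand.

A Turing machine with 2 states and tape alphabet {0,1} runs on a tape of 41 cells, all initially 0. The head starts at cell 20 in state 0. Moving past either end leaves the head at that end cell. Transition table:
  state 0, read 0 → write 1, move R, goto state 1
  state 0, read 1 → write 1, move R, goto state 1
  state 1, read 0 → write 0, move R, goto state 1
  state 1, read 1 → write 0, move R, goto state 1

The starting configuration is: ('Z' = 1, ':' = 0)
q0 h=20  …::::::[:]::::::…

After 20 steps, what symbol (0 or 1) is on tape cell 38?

0

k=0  q0 h=20  …::::::[:]::::::…
k=1  q1 h=21  …:::::Z[:]::::::…
k=2  q1 h=22  …::::Z:[:]::::::…
k=3  q1 h=23  …:::Z::[:]::::::…
k=4  q1 h=24  …::Z:::[:]::::::…
k=5  q1 h=25  …:Z::::[:]::::::…
k=6  q1 h=26  …Z:::::[:]::::::…
k=7  q1 h=27  …::::::[:]::::::…
k=8  q1 h=28  …::::::[:]::::::…
k=9  q1 h=29  …::::::[:]::::::…
k=10  q1 h=30  …::::::[:]::::::…
k=11  q1 h=31  …::::::[:]::::::…
k=12  q1 h=32  …::::::[:]::::::…
k=13  q1 h=33  …::::::[:]::::::…
k=14  q1 h=34  …::::::[:]::::::|
k=15  q1 h=35  …::::::[:]:::::|
k=16  q1 h=36  …::::::[:]::::|
k=17  q1 h=37  …::::::[:]:::|
k=18  q1 h=38  …::::::[:]::|
k=19  q1 h=39  …::::::[:]:|
k=20  q1 h=40  …::::::[:]|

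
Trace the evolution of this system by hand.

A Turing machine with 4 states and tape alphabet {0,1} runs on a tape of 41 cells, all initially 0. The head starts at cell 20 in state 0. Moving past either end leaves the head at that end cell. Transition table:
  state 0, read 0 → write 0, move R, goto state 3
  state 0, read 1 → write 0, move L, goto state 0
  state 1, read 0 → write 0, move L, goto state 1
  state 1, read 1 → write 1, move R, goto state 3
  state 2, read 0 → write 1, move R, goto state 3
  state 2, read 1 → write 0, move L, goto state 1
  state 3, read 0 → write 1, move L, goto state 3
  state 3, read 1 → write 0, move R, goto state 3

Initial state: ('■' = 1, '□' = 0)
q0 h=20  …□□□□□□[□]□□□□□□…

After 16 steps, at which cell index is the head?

6

gen 0: q0 h=20  …□□□□□□[□]□□□□□□…
gen 1: q3 h=21  …□□□□□□[□]□□□□□□…
gen 2: q3 h=20  …□□□□□□[□]■□□□□□…
gen 3: q3 h=19  …□□□□□□[□]■■□□□□…
gen 4: q3 h=18  …□□□□□□[□]■■■□□□…
gen 5: q3 h=17  …□□□□□□[□]■■■■□□…
gen 6: q3 h=16  …□□□□□□[□]■■■■■□…
gen 7: q3 h=15  …□□□□□□[□]■■■■■■…
gen 8: q3 h=14  …□□□□□□[□]■■■■■■…
gen 9: q3 h=13  …□□□□□□[□]■■■■■■…
gen 10: q3 h=12  …□□□□□□[□]■■■■■■…
gen 11: q3 h=11  …□□□□□□[□]■■■■■■…
gen 12: q3 h=10  …□□□□□□[□]■■■■■■…
gen 13: q3 h= 9  …□□□□□□[□]■■■■■■…
gen 14: q3 h= 8  …□□□□□□[□]■■■■■■…
gen 15: q3 h= 7  …□□□□□□[□]■■■■■■…
gen 16: q3 h= 6  |□□□□□□[□]■■■■■■…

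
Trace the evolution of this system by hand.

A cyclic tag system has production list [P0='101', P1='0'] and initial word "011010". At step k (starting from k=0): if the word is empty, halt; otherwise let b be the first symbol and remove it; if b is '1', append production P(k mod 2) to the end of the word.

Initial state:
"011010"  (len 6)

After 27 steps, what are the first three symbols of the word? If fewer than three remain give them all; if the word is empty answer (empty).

0) "011010"  (len 6)
1) "11010"  (len 5)
2) "10100"  (len 5)
3) "0100101"  (len 7)
4) "100101"  (len 6)
5) "00101101"  (len 8)
6) "0101101"  (len 7)
7) "101101"  (len 6)
8) "011010"  (len 6)
9) "11010"  (len 5)
10) "10100"  (len 5)
11) "0100101"  (len 7)
12) "100101"  (len 6)
13) "00101101"  (len 8)
14) "0101101"  (len 7)
15) "101101"  (len 6)
16) "011010"  (len 6)
17) "11010"  (len 5)
18) "10100"  (len 5)
19) "0100101"  (len 7)
20) "100101"  (len 6)
21) "00101101"  (len 8)
22) "0101101"  (len 7)
23) "101101"  (len 6)
24) "011010"  (len 6)
25) "11010"  (len 5)
26) "10100"  (len 5)
27) "0100101"  (len 7)

010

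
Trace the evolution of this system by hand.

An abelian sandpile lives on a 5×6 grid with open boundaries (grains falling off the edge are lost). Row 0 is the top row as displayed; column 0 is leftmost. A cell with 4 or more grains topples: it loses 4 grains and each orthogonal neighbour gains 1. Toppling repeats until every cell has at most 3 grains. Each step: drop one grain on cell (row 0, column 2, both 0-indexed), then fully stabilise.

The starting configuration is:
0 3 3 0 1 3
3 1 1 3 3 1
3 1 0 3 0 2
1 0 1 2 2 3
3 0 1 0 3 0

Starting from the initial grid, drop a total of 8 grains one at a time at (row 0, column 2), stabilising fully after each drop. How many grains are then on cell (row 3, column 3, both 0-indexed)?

3

k=0  0 3 3 0 1 3
3 1 1 3 3 1
3 1 0 3 0 2
1 0 1 2 2 3
3 0 1 0 3 0
k=1  1 0 1 1 1 3
3 2 2 3 3 1
3 1 0 3 0 2
1 0 1 2 2 3
3 0 1 0 3 0
k=2  1 0 2 1 1 3
3 2 2 3 3 1
3 1 0 3 0 2
1 0 1 2 2 3
3 0 1 0 3 0
k=3  1 0 3 1 1 3
3 2 2 3 3 1
3 1 0 3 0 2
1 0 1 2 2 3
3 0 1 0 3 0
k=4  1 1 0 2 1 3
3 2 3 3 3 1
3 1 0 3 0 2
1 0 1 2 2 3
3 0 1 0 3 0
k=5  1 1 1 2 1 3
3 2 3 3 3 1
3 1 0 3 0 2
1 0 1 2 2 3
3 0 1 0 3 0
k=6  1 1 2 2 1 3
3 2 3 3 3 1
3 1 0 3 0 2
1 0 1 2 2 3
3 0 1 0 3 0
k=7  1 1 3 2 1 3
3 2 3 3 3 1
3 1 0 3 0 2
1 0 1 2 2 3
3 0 1 0 3 0
k=8  1 2 2 0 3 3
3 3 1 3 0 2
3 1 2 0 2 2
1 0 1 3 2 3
3 0 1 0 3 0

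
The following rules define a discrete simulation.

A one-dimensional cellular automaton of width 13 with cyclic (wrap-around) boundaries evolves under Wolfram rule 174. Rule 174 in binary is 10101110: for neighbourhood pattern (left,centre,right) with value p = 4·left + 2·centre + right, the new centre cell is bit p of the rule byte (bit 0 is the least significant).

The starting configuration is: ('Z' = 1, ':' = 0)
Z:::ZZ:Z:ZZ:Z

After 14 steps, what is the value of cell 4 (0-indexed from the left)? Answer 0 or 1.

k=0  Z:::ZZ:Z:ZZ:Z
k=1  :::ZZ:ZZZZ:ZZ
k=2  ::ZZ:ZZZZ:ZZ:
k=3  :ZZ:ZZZZ:ZZ::
k=4  ZZ:ZZZZ:ZZ:::
k=5  Z:ZZZZ:ZZ:::Z
k=6  :ZZZZ:ZZ:::ZZ
k=7  ZZZZ:ZZ:::ZZ:
k=8  ZZZ:ZZ:::ZZ:Z
k=9  ZZ:ZZ:::ZZ:ZZ
k=10  Z:ZZ:::ZZ:ZZZ
k=11  :ZZ:::ZZ:ZZZZ
k=12  ZZ:::ZZ:ZZZZ:
k=13  Z:::ZZ:ZZZZ:Z
k=14  :::ZZ:ZZZZ:ZZ

1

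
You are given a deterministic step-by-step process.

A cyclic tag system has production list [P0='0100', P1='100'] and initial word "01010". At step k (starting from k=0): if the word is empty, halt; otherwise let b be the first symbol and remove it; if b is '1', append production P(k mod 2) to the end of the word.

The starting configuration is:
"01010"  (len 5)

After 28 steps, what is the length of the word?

0) "01010"  (len 5)
1) "1010"  (len 4)
2) "010100"  (len 6)
3) "10100"  (len 5)
4) "0100100"  (len 7)
5) "100100"  (len 6)
6) "00100100"  (len 8)
7) "0100100"  (len 7)
8) "100100"  (len 6)
9) "001000100"  (len 9)
10) "01000100"  (len 8)
11) "1000100"  (len 7)
12) "000100100"  (len 9)
13) "00100100"  (len 8)
14) "0100100"  (len 7)
15) "100100"  (len 6)
16) "00100100"  (len 8)
17) "0100100"  (len 7)
18) "100100"  (len 6)
19) "001000100"  (len 9)
20) "01000100"  (len 8)
21) "1000100"  (len 7)
22) "000100100"  (len 9)
23) "00100100"  (len 8)
24) "0100100"  (len 7)
25) "100100"  (len 6)
26) "00100100"  (len 8)
27) "0100100"  (len 7)
28) "100100"  (len 6)

6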